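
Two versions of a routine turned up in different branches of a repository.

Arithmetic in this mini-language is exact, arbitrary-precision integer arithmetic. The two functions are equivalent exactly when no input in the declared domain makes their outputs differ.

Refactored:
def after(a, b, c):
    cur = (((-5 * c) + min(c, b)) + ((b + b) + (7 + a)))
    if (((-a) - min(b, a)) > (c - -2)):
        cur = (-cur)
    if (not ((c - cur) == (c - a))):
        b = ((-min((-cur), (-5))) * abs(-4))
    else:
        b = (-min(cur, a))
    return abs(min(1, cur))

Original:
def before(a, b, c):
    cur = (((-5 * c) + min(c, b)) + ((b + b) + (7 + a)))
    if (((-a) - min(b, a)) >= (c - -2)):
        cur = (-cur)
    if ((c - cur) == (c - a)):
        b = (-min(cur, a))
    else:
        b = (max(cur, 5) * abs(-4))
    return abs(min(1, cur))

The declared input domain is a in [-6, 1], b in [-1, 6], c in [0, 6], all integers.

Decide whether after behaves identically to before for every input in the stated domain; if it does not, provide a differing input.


a=-4, b=-1, c=6 yields 1 from before but 30 from after.
verdict: not equivalent; witness: a=-4, b=-1, c=6


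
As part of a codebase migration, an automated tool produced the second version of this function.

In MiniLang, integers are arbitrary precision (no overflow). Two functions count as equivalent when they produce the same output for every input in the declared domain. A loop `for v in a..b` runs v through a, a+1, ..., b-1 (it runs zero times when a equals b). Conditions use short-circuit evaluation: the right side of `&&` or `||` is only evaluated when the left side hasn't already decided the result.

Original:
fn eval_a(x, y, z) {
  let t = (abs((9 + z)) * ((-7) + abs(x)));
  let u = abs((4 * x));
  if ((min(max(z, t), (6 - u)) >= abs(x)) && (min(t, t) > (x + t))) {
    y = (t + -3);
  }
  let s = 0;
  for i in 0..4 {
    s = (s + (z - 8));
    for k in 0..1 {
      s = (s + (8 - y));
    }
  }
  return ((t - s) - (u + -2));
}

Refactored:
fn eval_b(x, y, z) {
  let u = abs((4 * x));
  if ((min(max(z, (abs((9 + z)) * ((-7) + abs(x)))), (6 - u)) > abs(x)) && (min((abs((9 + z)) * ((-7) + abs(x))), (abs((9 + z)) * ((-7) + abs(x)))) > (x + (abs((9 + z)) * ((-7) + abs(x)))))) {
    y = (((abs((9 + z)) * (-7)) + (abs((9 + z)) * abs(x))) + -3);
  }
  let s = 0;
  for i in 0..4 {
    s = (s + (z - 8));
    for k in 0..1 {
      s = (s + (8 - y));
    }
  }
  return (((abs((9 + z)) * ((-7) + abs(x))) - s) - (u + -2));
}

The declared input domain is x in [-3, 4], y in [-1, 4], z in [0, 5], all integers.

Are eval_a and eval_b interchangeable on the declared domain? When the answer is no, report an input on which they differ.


Evaluate both at x=-1, y=-1, z=1.
eval_a: t becomes -60; next u becomes 4; next ((min(max(z, t), (6 - u)) >= abs(x)) && (min(t, t) > (x + t))) evaluates to true; next y becomes -63; next s becomes 0; next at i=0:; next s becomes -7; next at k=0:; next s becomes 64; next at i=1:; next s becomes 57; next at k=0:; next s becomes 128; next at i=2:; next s becomes 121; next at k=0:; next s becomes 192; next at i=3:; next s becomes 185; next at k=0:; next s becomes 256; next final value -318
eval_b: u becomes 4; next ((min(max(z, (abs((9 + z)) * ((-7) + abs(x)))), (6 - u)) > abs(x)) && (min((abs((9 + z)) * ((-7) + abs(x))), (abs((9 + z)) * ((-7) + abs(x)))) > (x + (abs((9 + z)) * ((-7) + abs(x)))))) evaluates to false; next s becomes 0; next at i=0:; next s becomes -7; next at k=0:; next s becomes 2; next at i=1:; next s becomes -5; next at k=0:; next s becomes 4; next at i=2:; next s becomes -3; next at k=0:; next s becomes 6; next at i=3:; next s becomes -1; next at k=0:; next s becomes 8; next final value -70
-318 vs -70 — the two versions disagree here.
verdict: not equivalent; witness: x=-1, y=-1, z=1


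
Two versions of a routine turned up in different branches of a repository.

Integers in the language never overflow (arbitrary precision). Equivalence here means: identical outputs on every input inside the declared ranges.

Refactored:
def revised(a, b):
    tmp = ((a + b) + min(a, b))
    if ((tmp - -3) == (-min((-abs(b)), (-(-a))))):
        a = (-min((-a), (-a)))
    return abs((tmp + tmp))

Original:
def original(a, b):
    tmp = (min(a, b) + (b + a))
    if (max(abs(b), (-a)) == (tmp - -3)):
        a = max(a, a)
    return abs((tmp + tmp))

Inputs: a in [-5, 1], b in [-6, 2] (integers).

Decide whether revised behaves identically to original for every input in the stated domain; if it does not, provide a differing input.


Equivalent — the differences include min/max/abs usage differs, yet no declared input distinguishes the two.
Spot check at a=-1, b=-2 — original: tmp=-5, then (max(abs(b), (-a)) == (tmp - -3)) is false, then returns 10. revised: tmp=-5, then ((tmp - -3) == (-min((-abs(b)), (-(-a))))) is false, then returns 10. Both give 10.
An exhaustive pass over the 63 declared inputs shows identical outputs.
verdict: equivalent


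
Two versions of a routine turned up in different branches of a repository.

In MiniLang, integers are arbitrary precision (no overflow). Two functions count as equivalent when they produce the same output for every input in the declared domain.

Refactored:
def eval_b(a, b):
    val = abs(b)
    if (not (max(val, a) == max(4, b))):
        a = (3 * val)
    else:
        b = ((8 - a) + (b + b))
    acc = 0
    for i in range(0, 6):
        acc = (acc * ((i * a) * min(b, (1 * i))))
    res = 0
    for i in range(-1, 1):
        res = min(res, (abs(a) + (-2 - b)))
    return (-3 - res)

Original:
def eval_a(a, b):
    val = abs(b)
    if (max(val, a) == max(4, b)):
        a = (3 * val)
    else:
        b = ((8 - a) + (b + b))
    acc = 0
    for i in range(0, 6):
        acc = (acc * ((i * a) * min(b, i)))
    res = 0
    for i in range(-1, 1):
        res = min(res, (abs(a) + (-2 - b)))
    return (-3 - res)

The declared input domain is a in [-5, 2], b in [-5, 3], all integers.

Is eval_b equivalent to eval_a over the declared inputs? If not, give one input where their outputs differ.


The rewrite breaks on a=-5, b=-4, where the results are -3 and -1.
eval_a: val := 4 | (max(val, a) == max(4, b)): true | a := 12 | acc := 0 | iter i=0: | acc := 0 | iter i=1: | acc := 0 | iter i=2: | acc := 0 | iter i=3: | acc := 0 | iter i=4: | acc := 0 | iter i=5: | acc := 0 | res := 0 | iter i=-1: | res := 0 | iter i=0: | res := 0 | result -3
eval_b: val := 4 | (not (max(val, a) == max(4, b))): false | b := 5 | acc := 0 | iter i=0: | acc := 0 | iter i=1: | acc := 0 | iter i=2: | acc := 0 | iter i=3: | acc := 0 | iter i=4: | acc := 0 | iter i=5: | acc := 0 | res := 0 | iter i=-1: | res := -2 | iter i=0: | res := -2 | result -1
verdict: not equivalent; witness: a=-5, b=-4


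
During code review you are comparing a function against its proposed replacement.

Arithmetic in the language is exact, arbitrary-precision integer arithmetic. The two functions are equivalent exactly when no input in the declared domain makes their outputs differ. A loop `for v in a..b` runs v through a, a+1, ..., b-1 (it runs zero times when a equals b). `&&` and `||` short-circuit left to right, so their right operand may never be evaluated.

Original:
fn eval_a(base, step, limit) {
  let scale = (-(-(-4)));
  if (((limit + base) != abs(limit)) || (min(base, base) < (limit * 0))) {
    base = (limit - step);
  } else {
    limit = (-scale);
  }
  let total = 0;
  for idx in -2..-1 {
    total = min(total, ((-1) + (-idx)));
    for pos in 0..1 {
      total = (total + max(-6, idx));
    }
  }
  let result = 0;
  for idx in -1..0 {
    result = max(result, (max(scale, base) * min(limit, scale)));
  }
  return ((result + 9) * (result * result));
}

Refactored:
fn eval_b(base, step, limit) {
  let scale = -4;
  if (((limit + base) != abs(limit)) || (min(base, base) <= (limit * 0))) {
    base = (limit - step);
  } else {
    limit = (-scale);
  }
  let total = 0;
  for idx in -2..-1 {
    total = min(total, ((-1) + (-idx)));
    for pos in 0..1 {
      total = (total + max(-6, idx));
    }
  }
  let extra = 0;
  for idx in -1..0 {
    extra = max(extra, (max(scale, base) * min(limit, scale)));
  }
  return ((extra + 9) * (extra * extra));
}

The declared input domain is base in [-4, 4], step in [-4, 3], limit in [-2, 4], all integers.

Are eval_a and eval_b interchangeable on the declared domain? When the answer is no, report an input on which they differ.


Not equivalent: base=0, step=1, limit=0 separates them (0 vs 208).
eval_a: scale = -4; (((limit + base) != abs(limit)) || (min(base, base) < (limit * 0))) -> false; limit = 4; total = 0; [idx=-2]; total = 0; [pos=0]; total = -2; result = 0; [idx=-1]; result = 0; return 0
eval_b: scale = -4; (((limit + base) != abs(limit)) || (min(base, base) <= (limit * 0))) -> true; base = -1; total = 0; [idx=-2]; total = 0; [pos=0]; total = -2; extra = 0; [idx=-1]; extra = 4; return 208
verdict: not equivalent; witness: base=0, step=1, limit=0


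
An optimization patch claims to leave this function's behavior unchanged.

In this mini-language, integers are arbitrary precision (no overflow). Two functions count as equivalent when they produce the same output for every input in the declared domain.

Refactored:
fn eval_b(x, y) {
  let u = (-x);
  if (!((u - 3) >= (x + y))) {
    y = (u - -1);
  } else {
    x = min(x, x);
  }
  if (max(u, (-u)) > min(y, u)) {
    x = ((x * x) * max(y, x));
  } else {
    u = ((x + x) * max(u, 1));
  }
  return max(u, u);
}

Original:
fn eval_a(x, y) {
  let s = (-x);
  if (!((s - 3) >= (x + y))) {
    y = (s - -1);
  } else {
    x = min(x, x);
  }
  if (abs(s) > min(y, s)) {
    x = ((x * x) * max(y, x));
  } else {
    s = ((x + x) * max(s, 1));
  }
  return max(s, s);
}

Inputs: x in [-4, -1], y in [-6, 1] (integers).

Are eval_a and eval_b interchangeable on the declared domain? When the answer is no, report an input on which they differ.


Equivalent — the differences include local variable names differ; and min/max/abs usage differs, yet no declared input distinguishes the two.
Spot check at x=-1, y=-4 — eval_a: s := 1 | (!((s - 3) >= (x + y))): false | x := -1 | (abs(s) > min(y, s)): true | x := -1 | result 1. eval_b: u := 1 | (!((u - 3) >= (x + y))): false | x := -1 | (max(u, (-u)) > min(y, u)): true | x := -1 | result 1. Both give 1.
An exhaustive pass over the 32 declared inputs shows identical outputs.
verdict: equivalent


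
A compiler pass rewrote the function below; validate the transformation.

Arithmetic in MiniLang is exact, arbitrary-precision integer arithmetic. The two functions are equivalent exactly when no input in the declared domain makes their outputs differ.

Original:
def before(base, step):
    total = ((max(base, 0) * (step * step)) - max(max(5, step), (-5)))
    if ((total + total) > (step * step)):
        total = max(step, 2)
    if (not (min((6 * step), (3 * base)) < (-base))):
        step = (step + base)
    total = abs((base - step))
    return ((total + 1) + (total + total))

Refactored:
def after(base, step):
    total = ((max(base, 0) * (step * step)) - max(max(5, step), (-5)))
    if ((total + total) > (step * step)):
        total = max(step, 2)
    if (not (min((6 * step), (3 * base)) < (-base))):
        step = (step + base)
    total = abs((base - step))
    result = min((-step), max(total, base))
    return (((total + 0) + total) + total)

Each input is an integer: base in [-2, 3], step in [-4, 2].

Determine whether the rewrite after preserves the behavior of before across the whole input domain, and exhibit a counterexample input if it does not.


There is a counterexample at base=-2, step=-4: 7 on one side, 6 on the other.
before: total becomes -5; next ((total + total) > (step * step)) evaluates to false; next (not (min((6 * step), (3 * base)) < (-base))) evaluates to false; next total becomes 2; next final value 7
after: total becomes -5; next ((total + total) > (step * step)) evaluates to false; next (not (min((6 * step), (3 * base)) < (-base))) evaluates to false; next total becomes 2; next result becomes 2; next final value 6
verdict: not equivalent; witness: base=-2, step=-4


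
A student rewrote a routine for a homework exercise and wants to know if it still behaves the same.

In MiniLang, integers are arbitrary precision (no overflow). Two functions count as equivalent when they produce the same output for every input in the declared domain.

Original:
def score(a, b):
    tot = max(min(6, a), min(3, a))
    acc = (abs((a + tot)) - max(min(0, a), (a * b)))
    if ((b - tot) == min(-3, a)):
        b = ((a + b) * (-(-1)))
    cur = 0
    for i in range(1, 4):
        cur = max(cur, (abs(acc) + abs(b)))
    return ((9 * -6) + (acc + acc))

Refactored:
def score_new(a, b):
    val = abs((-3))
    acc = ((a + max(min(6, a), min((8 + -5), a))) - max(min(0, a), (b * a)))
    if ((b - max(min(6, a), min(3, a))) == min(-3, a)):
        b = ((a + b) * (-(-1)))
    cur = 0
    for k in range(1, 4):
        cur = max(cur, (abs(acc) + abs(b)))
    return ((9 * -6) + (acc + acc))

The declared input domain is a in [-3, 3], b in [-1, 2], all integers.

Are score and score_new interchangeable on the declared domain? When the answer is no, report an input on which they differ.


The rewrite breaks on a=-3, b=-1, where the results are -48 and -72.
score: tot := -3 | acc := 3 | ((b - tot) == min(-3, a)): false | cur := 0 | iter i=1: | cur := 4 | iter i=2: | cur := 4 | iter i=3: | cur := 4 | result -48
score_new: val := 3 | acc := -9 | ((b - max(min(6, a), min(3, a))) == min(-3, a)): false | cur := 0 | iter k=1: | cur := 10 | iter k=2: | cur := 10 | iter k=3: | cur := 10 | result -72
verdict: not equivalent; witness: a=-3, b=-1


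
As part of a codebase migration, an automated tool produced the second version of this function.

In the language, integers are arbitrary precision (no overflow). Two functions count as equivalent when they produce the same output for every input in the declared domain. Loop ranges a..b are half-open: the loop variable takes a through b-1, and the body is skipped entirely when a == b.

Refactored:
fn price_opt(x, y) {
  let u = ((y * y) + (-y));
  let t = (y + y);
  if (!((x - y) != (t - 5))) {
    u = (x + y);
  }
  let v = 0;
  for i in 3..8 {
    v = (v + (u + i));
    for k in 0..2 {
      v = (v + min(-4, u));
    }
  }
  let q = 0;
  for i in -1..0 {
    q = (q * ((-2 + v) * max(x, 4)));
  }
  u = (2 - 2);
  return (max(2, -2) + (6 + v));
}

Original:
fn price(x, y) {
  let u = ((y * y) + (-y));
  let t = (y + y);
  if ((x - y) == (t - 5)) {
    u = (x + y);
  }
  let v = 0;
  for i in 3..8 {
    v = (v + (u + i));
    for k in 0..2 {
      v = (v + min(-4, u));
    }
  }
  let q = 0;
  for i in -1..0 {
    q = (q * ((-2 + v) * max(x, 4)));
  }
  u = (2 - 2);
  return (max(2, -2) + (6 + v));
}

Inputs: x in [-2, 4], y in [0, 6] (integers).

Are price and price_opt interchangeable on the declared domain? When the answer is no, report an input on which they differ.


The two are interchangeable: comparison usage differs, boolean connective usage differs, and every declared input agrees.
Tracing x=-2, y=2: price: u=2, then t=4, then ((x - y) == (t - 5)) is false, then v=0, then (i=3), then v=5, then (k=0), then v=1, then (k=1), then v=-3, then (i=4), then v=3, then (k=0), then v=-1, then (k=1), then v=-5, then (i=5), then v=2, then (k=0), then v=-2, then (k=1), then v=-6, then (i=6), then v=2, then (k=0), then v=-2, then (k=1), then v=-6, then (i=7), then v=3, then (k=0), then v=-1, then (k=1), then v=-5, then q=0, then (i=-1), then q=0, then u=0, then returns 3 | price_opt: u=2, then t=4, then (!((x - y) != (t - 5))) is false, then v=0, then (i=3), then v=5, then (k=0), then v=1, then (k=1), then v=-3, then (i=4), then v=3, then (k=0), then v=-1, then (k=1), then v=-5, then (i=5), then v=2, then (k=0), then v=-2, then (k=1), then v=-6, then (i=6), then v=2, then (k=0), then v=-2, then (k=1), then v=-6, then (i=7), then v=3, then (k=0), then v=-1, then (k=1), then v=-5, then q=0, then (i=-1), then q=0, then u=0, then returns 3 — matching result 3.
Sweeping the whole domain (49 inputs) finds no disagreement.
verdict: equivalent


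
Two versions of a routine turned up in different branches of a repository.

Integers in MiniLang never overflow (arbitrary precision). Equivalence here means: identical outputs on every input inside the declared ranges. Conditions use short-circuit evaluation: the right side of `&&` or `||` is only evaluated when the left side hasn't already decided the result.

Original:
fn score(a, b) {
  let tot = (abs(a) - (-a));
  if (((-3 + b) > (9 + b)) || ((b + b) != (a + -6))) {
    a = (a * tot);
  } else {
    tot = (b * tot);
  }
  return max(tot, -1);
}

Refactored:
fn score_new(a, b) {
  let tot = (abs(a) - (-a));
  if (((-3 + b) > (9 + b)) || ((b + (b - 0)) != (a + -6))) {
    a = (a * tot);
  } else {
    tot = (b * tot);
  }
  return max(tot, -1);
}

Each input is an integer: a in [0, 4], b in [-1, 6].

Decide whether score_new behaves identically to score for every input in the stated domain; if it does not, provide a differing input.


The two versions differ — the changes include arithmetic usage differs; and constant usage differs.
Spot check at a=4, b=0 — score: tot=8, then (((-3 + b) > (9 + b)) || ((b + b) != (a + -6))) is true, then a=32, then returns 8. score_new: tot=8, then (((-3 + b) > (9 + b)) || ((b + (b - 0)) != (a + -6))) is true, then a=32, then returns 8. Both give 8.
Sweeping the whole domain (40 inputs) finds no disagreement.
verdict: equivalent


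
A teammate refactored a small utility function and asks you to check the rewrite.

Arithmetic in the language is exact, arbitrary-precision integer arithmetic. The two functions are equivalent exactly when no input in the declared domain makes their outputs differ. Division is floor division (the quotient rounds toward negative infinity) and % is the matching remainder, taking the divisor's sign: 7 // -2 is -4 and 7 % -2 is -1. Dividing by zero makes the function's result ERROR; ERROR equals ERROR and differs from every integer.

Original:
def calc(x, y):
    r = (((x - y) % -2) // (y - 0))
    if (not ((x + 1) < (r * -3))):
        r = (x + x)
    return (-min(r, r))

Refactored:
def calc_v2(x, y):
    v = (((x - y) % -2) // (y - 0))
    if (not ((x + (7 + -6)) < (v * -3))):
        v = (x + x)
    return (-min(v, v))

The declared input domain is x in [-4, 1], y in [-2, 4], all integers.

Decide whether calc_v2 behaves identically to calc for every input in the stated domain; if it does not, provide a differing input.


This is a faithful refactor — local variable names differ, constant usage differs, arithmetic usage differs, but the computed results match everywhere.
Tracing x=-3, y=-2: calc: r := 0 | (not ((x + 1) < (r * -3))): false | result 0 | calc_v2: v := 0 | (not ((x + (7 + -6)) < (v * -3))): false | result 0 — matching result 0.
Checked all 42 inputs in the declared domain: the outputs agree on every one.
verdict: equivalent


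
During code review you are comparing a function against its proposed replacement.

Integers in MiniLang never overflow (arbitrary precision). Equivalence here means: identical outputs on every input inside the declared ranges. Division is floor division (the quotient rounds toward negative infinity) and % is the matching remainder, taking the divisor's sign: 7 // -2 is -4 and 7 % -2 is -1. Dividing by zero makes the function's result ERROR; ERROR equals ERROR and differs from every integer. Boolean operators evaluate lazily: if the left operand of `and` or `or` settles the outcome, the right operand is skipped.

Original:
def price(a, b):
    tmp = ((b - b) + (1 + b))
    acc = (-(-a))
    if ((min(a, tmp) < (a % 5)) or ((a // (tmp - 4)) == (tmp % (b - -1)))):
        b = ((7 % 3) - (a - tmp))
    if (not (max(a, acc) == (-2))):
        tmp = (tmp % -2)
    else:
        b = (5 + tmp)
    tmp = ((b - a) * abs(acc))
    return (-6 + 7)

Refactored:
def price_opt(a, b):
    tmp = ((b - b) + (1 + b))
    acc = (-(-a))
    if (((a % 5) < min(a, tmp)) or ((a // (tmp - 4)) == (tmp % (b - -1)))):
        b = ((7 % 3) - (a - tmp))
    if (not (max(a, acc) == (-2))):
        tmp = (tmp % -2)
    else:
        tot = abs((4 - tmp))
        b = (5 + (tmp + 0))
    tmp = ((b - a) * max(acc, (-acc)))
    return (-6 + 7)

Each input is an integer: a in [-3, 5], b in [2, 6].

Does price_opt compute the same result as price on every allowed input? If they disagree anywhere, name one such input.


There is a counterexample at a=-3, b=3: 1 on one side, ERROR on the other.
price: tmp=4, then acc=-3, then ((min(a, tmp) < (a % 5)) or ((a // (tmp - 4)) == (tmp % (b - -1)))) is true, then b=8, then (not (max(a, acc) == (-2))) is true, then tmp=0, then tmp=33, then returns 1
price_opt: tmp=4, then acc=-3, then a zero divisor aborts: ERROR
verdict: not equivalent; witness: a=-3, b=3


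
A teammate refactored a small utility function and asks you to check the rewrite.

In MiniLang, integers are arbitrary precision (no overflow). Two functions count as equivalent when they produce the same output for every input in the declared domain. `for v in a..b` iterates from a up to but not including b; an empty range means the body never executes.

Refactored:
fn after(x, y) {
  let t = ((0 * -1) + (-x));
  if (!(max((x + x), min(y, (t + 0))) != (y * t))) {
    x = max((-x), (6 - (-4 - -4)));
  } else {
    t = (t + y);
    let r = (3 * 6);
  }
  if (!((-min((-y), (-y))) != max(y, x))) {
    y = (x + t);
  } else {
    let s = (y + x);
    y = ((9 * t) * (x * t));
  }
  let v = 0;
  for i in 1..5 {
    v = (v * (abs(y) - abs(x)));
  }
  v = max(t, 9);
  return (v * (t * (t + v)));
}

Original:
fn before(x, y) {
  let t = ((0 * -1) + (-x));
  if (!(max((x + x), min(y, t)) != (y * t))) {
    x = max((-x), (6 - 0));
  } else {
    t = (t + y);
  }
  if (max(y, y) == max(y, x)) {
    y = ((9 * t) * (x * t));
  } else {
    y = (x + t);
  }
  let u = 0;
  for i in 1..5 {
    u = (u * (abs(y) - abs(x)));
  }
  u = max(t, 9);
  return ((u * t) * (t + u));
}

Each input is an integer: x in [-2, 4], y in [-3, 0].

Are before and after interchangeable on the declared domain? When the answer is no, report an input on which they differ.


Whatever the rewrite altered, no input in the stated domain can expose a difference; all 28 inputs agree.
verdict: equivalent


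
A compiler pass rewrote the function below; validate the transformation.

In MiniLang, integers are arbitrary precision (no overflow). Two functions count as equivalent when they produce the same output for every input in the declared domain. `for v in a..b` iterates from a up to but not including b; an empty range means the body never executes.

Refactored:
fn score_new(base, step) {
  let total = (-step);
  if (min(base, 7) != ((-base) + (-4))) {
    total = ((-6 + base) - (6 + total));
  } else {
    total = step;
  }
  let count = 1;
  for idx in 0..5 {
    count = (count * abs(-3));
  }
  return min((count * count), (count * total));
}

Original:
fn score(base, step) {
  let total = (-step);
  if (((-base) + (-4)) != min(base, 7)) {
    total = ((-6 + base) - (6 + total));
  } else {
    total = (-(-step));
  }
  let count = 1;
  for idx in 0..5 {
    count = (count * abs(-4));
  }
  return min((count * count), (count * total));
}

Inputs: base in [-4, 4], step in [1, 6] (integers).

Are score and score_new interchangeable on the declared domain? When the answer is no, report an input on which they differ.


There is a counterexample at base=-4, step=1: -15360 on one side, -3645 on the other.
score: total=-1, then (((-base) + (-4)) != min(base, 7)) is true, then total=-15, then count=1, then (idx=0), then count=4, then (idx=1), then count=16, then (idx=2), then count=64, then (idx=3), then count=256, then (idx=4), then count=1024, then returns -15360
score_new: total=-1, then (min(base, 7) != ((-base) + (-4))) is true, then total=-15, then count=1, then (idx=0), then count=3, then (idx=1), then count=9, then (idx=2), then count=27, then (idx=3), then count=81, then (idx=4), then count=243, then returns -3645
verdict: not equivalent; witness: base=-4, step=1


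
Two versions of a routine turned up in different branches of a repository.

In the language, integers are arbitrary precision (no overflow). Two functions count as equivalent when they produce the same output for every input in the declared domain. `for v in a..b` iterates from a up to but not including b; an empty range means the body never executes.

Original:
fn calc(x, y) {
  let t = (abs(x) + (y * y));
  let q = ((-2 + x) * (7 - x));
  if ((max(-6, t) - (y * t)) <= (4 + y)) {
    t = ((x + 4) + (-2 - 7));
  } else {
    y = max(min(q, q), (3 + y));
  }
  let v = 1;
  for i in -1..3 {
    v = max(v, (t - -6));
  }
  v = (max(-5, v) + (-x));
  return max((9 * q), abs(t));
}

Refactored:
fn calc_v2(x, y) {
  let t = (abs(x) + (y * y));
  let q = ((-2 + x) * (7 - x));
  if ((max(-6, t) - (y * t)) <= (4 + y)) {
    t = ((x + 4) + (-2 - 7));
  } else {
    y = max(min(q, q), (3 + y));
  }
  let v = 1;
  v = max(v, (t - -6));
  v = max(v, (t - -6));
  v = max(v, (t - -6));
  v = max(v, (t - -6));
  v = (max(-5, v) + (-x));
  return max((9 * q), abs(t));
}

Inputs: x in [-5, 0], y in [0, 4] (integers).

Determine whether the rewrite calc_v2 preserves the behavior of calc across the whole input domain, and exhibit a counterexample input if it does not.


The two are interchangeable: arithmetic usage differs, loop structure differs, local variable names differ, constant usage differs, statement counts differ, min/max/abs usage differs, and every declared input agrees.
Tracing x=-3, y=1: calc: t becomes 4; next q becomes -50; next ((max(-6, t) - (y * t)) <= (4 + y)) evaluates to true; next t becomes -8; next v becomes 1; next at i=-1:; next v becomes 1; next at i=0:; next v becomes 1; next at i=1:; next v becomes 1; next at i=2:; next v becomes 1; next v becomes 4; next final value 8 | calc_v2: t becomes 4; next q becomes -50; next ((max(-6, t) - (y * t)) <= (4 + y)) evaluates to true; next t becomes -8; next v becomes 1; next v becomes 1; next v becomes 1; next v becomes 1; next v becomes 1; next v becomes 4; next final value 8 — matching result 8.
Every one of the 30 inputs gives matching results.
verdict: equivalent


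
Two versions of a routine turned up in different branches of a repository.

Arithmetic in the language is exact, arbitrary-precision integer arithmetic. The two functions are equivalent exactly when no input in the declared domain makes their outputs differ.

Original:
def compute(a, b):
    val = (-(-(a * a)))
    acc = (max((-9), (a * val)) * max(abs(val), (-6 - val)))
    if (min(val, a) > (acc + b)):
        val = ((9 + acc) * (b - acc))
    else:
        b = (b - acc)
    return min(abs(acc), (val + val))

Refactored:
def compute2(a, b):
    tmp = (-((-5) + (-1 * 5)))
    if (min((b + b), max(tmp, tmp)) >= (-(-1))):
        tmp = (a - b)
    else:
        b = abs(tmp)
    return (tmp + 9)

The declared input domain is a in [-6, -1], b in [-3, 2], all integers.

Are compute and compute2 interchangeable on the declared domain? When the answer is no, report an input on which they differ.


Consider the input a=-6, b=-3.
compute: val := 36 | acc := -324 | (min(val, a) > (acc + b)): true | val := -101115 | result -202230
compute2: tmp := 10 | (min((b + b), max(tmp, tmp)) >= (-(-1))): false | b := 10 | result 19
-202230 and 19 differ, so these are not the same function on this domain.
verdict: not equivalent; witness: a=-6, b=-3


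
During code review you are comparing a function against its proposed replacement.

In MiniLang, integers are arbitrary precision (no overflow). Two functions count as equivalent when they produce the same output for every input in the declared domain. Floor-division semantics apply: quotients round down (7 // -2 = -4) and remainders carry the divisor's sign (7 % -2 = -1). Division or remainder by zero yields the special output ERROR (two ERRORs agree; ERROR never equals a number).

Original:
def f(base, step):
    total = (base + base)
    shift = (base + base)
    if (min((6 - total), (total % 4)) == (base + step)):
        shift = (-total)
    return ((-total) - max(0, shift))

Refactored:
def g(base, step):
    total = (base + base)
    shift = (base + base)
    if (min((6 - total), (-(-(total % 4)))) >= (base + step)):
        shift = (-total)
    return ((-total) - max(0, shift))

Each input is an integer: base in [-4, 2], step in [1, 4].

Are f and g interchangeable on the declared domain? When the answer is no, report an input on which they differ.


These are not equivalent — on base=-4, step=1 the outputs split (8 vs 0).
f: total = -8; shift = -8; (min((6 - total), (total % 4)) == (base + step)) -> false; return 8
g: total = -8; shift = -8; (min((6 - total), (-(-(total % 4)))) >= (base + step)) -> true; shift = 8; return 0
verdict: not equivalent; witness: base=-4, step=1


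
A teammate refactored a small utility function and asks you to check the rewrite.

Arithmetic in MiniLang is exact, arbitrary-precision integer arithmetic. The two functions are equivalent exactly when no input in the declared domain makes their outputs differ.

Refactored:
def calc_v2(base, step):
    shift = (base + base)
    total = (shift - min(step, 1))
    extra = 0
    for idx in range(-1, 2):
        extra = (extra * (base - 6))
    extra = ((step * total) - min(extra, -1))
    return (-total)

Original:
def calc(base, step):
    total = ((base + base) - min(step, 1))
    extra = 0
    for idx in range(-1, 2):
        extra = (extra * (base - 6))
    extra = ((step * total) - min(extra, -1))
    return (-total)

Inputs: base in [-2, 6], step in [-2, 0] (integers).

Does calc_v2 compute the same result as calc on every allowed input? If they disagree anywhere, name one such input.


Reading the diff, among the changes: local variable names differ, and statement counts differ.
As a probe, take base=-1, step=-2: calc runs total = 0; extra = 0; [idx=-1]; extra = 0; [idx=0]; extra = 0; [idx=1]; extra = 0; extra = 1; return 0; calc_v2 runs shift = -2; total = 0; extra = 0; [idx=-1]; extra = 0; [idx=0]; extra = 0; [idx=1]; extra = 0; extra = 1; return 0; both end at 0.
Every one of the 27 inputs gives matching results.
verdict: equivalent


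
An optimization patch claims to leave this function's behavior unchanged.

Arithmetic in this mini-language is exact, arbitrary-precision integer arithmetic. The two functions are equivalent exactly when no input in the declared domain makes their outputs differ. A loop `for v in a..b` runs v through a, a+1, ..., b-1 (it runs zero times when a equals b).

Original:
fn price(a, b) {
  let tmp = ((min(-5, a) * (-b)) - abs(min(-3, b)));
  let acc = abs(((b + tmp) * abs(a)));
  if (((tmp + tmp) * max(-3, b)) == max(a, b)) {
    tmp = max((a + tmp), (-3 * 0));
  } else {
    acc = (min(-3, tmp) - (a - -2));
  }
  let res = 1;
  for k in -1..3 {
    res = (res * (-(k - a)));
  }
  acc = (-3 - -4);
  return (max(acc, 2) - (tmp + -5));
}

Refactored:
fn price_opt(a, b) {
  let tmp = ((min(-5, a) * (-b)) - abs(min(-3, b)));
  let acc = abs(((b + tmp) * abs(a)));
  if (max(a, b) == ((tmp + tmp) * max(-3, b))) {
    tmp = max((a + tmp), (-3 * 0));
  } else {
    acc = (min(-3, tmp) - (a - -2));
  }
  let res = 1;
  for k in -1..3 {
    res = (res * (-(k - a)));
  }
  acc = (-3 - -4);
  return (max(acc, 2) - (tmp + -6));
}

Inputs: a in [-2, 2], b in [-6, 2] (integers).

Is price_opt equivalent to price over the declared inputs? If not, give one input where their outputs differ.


Try a=-2, b=-6.
price: tmp := -36 | acc := 84 | (((tmp + tmp) * max(-3, b)) == max(a, b)): false | acc := -36 | res := 1 | iter k=-1: | res := -1 | iter k=0: | res := 2 | iter k=1: | res := -6 | iter k=2: | res := 24 | acc := 1 | result 43
price_opt: tmp := -36 | acc := 84 | (max(a, b) == ((tmp + tmp) * max(-3, b))): false | acc := -36 | res := 1 | iter k=-1: | res := -1 | iter k=0: | res := 2 | iter k=1: | res := -6 | iter k=2: | res := 24 | acc := 1 | result 44
43 and 44 differ, so these are not the same function on this domain.
verdict: not equivalent; witness: a=-2, b=-6


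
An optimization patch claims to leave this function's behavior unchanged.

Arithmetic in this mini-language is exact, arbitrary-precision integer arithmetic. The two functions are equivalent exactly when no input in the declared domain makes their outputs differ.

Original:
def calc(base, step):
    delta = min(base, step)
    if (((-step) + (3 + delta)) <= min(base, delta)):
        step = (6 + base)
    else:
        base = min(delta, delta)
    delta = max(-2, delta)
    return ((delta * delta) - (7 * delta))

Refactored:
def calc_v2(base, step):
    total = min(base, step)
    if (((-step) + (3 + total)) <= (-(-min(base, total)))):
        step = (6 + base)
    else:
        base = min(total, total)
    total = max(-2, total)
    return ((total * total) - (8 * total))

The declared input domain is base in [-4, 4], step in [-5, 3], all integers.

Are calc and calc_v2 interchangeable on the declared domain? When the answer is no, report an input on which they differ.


At base=-4, step=-5: calc gives 18, calc_v2 gives 20.
verdict: not equivalent; witness: base=-4, step=-5


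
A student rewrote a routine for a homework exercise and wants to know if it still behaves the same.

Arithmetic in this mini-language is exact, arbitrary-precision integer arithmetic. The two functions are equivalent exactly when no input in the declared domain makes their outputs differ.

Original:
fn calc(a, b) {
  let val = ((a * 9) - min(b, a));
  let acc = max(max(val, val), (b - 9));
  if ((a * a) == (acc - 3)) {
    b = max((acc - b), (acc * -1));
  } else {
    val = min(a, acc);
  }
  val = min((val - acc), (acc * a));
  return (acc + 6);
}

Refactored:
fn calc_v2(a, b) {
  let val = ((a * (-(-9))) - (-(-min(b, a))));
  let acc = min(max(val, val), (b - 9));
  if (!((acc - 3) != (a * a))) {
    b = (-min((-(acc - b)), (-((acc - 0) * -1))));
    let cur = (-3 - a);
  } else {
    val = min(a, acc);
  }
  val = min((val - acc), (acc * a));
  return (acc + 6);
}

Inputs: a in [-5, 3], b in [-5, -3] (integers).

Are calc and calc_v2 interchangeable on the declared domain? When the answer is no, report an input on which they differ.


Input a=-5, b=-5: -8 from calc versus -34 from calc_v2.
verdict: not equivalent; witness: a=-5, b=-5


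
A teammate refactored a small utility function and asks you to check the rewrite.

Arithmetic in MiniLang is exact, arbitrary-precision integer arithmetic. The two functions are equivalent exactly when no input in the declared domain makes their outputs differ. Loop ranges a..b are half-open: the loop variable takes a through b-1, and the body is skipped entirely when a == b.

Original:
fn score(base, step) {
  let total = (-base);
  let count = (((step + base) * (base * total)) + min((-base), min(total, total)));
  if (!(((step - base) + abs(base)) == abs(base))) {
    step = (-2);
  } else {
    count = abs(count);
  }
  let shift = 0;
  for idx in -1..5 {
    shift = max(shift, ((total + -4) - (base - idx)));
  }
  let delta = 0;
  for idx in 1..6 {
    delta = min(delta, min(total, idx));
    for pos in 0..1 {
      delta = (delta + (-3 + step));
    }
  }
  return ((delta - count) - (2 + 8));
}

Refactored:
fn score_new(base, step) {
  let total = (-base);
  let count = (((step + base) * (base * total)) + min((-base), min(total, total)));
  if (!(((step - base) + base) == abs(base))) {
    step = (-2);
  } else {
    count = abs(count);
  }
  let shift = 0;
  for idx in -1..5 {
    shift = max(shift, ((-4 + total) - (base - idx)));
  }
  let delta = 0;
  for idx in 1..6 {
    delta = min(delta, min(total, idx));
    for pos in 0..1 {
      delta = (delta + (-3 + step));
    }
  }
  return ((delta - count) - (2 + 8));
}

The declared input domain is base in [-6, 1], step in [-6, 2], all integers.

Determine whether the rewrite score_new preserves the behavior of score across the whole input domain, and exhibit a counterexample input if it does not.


Run the pair on base=-6, step=-6.
score: total=6, then count=438, then (!(((step - base) + abs(base)) == abs(base))) is false, then count=438, then shift=0, then (idx=-1), then shift=7, then (idx=0), then shift=8, then (idx=1), then shift=9, then (idx=2), then shift=10, then (idx=3), then shift=11, then (idx=4), then shift=12, then delta=0, then (idx=1), then delta=0, then (pos=0), then delta=-9, then (idx=2), then delta=-9, then (pos=0), then delta=-18, then (idx=3), then delta=-18, then (pos=0), then delta=-27, then (idx=4), then delta=-27, then (pos=0), then delta=-36, then (idx=5), then delta=-36, then (pos=0), then delta=-45, then returns -493
score_new: total=6, then count=438, then (!(((step - base) + base) == abs(base))) is true, then step=-2, then shift=0, then (idx=-1), then shift=7, then (idx=0), then shift=8, then (idx=1), then shift=9, then (idx=2), then shift=10, then (idx=3), then shift=11, then (idx=4), then shift=12, then delta=0, then (idx=1), then delta=0, then (pos=0), then delta=-5, then (idx=2), then delta=-5, then (pos=0), then delta=-10, then (idx=3), then delta=-10, then (pos=0), then delta=-15, then (idx=4), then delta=-15, then (pos=0), then delta=-20, then (idx=5), then delta=-20, then (pos=0), then delta=-25, then returns -473
-493 vs -473 — the two versions disagree here.
verdict: not equivalent; witness: base=-6, step=-6


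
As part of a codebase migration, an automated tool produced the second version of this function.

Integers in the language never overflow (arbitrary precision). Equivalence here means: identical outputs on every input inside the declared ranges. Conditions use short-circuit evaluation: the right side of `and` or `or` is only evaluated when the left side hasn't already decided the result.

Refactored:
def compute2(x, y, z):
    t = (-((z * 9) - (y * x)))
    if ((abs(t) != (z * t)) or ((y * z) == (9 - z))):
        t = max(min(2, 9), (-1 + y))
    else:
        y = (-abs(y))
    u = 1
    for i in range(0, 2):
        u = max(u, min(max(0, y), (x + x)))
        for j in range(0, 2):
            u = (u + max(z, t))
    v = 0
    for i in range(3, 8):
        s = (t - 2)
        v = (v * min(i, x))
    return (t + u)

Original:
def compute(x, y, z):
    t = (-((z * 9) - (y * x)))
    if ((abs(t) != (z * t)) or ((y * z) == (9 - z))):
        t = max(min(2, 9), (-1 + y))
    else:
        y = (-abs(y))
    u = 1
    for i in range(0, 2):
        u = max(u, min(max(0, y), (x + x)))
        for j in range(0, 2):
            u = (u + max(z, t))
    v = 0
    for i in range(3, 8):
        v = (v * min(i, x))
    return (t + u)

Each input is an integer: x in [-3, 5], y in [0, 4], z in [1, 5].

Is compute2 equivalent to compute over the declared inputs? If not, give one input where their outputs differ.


The two versions differ — the changes include constant usage differs; arithmetic usage differs; local variable names differ; statement counts differ.
Spot check at x=-3, y=4, z=4 — compute: t becomes -48; next ((abs(t) != (z * t)) or ((y * z) == (9 - z))) evaluates to true; next t becomes 3; next u becomes 1; next at i=0:; next u becomes 1; next at j=0:; next u becomes 5; next at j=1:; next u becomes 9; next at i=1:; next u becomes 9; next at j=0:; next u becomes 13; next at j=1:; next u becomes 17; next v becomes 0; next at i=3:; next v becomes 0; next at i=4:; next v becomes 0; next at i=5:; next v becomes 0; next at i=6:; next v becomes 0; next at i=7:; next v becomes 0; next final value 20. compute2: t becomes -48; next ((abs(t) != (z * t)) or ((y * z) == (9 - z))) evaluates to true; next t becomes 3; next u becomes 1; next at i=0:; next u becomes 1; next at j=0:; next u becomes 5; next at j=1:; next u becomes 9; next at i=1:; next u becomes 9; next at j=0:; next u becomes 13; next at j=1:; next u becomes 17; next v becomes 0; next at i=3:; next s becomes 1; next v becomes 0; next at i=4:; next s becomes 1; next v becomes 0; next at i=5:; next s becomes 1; next v becomes 0; next at i=6:; next s becomes 1; next v becomes 0; next at i=7:; next s becomes 1; next v becomes 0; next final value 20. Both give 20.
Sweeping the whole domain (225 inputs) finds no disagreement.
verdict: equivalent


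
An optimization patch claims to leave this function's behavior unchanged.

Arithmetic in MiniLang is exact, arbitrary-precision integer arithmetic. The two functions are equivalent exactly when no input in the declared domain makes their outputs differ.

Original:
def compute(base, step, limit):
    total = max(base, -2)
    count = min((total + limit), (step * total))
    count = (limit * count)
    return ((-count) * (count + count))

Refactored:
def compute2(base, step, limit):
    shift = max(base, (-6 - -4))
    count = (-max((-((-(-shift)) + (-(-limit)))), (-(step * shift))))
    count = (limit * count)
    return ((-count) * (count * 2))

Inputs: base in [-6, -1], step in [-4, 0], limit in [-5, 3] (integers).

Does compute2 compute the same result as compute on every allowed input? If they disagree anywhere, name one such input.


The two are interchangeable: constant usage differs; arithmetic usage differs; local variable names differ; min/max/abs usage differs, and every declared input agrees.
Spot check at base=-4, step=-1, limit=-1 — compute: total=-2, then count=-3, then count=3, then returns -18. compute2: shift=-2, then count=-3, then count=3, then returns -18. Both give -18.
Across all 270 domain points the two functions coincide.
verdict: equivalent
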